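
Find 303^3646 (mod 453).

303

Compute successive squares:
303^1 ≡ 303 (mod 453)
303^2 ≡ 303^2 = 91809 ≡ 303 (mod 453)
303^4 ≡ 303^2 = 91809 ≡ 303 (mod 453)
303^8 ≡ 303^2 = 91809 ≡ 303 (mod 453)
303^16 ≡ 303^2 = 91809 ≡ 303 (mod 453)
303^32 ≡ 303^2 = 91809 ≡ 303 (mod 453)
303^64 ≡ 303^2 = 91809 ≡ 303 (mod 453)
303^128 ≡ 303^2 = 91809 ≡ 303 (mod 453)
303^256 ≡ 303^2 = 91809 ≡ 303 (mod 453)
303^512 ≡ 303^2 = 91809 ≡ 303 (mod 453)
303^1024 ≡ 303^2 = 91809 ≡ 303 (mod 453)
303^2048 ≡ 303^2 = 91809 ≡ 303 (mod 453)
303^3646 = 303^2048 × 303^1024 × 303^512 × 303^32 × 303^16 × 303^8 × 303^4 × 303^2 ≡ 303 × 303 × 303 × 303 × 303 × 303 × 303 × 303 (mod 453).
Accumulate the product:
303 × 303 = 91809 ≡ 303
303 × 303 = 91809 ≡ 303
303 × 303 = 91809 ≡ 303
303 × 303 = 91809 ≡ 303
303 × 303 = 91809 ≡ 303
303 × 303 = 91809 ≡ 303
303 × 303 = 91809 ≡ 303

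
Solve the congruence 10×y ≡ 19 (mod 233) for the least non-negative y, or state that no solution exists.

gcd(10, 233) = 1, so a unique solution mod 233 exists.
10⁻¹ ≡ 70 (mod 233).
y ≡ 70×19 ≡ 165 (mod 233).

165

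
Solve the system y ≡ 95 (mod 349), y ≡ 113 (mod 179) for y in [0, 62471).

349⁻¹ mod 179: 349·159 ≡ 1 (mod 179), so 349⁻¹ ≡ 159.
y = 95 + 349·((113 − 95)·159 mod 179) = 95 + 349·177 = 61868.
Check: 61868 mod 349 = 95, 61868 mod 179 = 113. ✓

61868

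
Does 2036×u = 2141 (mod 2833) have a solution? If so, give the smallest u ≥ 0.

2354

gcd(2036, 2833) = 1, so a unique solution mod 2833 exists.
2036⁻¹ ≡ 2019 (mod 2833).
u ≡ 2019×2141 ≡ 2354 (mod 2833).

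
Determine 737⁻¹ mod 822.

29

By the extended Euclidean algorithm:
822 = 1*737 + 85
737 = 8*85 + 57
85 = 1*57 + 28
57 = 2*28 + 1
28 = 28*1 + 0
gcd(737, 822) = 1, so the inverse exists.
Back-substitute for 1:
1 = 1*57 − 2*28
  = −2*85 + 3*57
  = 3*737 − 26*85
  = −26*822 + 29*737
So 737⁻¹ ≡ 29 (mod 822).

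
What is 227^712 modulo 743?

11

Compute successive squares:
712 in binary is 1011001000, i.e. 712 = 512 + 128 + 64 + 8.
227^1 ≡ 227 (mod 743)
227^2 ≡ 227^2 = 51529 ≡ 262 (mod 743)
227^4 ≡ 262^2 = 68644 ≡ 288 (mod 743)
227^8 ≡ 288^2 = 82944 ≡ 471 (mod 743)
227^16 ≡ 471^2 = 221841 ≡ 427 (mod 743)
227^32 ≡ 427^2 = 182329 ≡ 294 (mod 743)
227^64 ≡ 294^2 = 86436 ≡ 248 (mod 743)
227^128 ≡ 248^2 = 61504 ≡ 578 (mod 743)
227^256 ≡ 578^2 = 334084 ≡ 477 (mod 743)
227^512 ≡ 477^2 = 227529 ≡ 171 (mod 743)
227^712 = 227^512 · 227^128 · 227^64 · 227^8 ≡ 171 · 578 · 248 · 471 (mod 743).
Accumulate the product:
171 · 578 = 98838 ≡ 19
19 · 248 = 4712 ≡ 254
254 · 471 = 119634 ≡ 11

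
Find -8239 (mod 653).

-8239 = -13*653 + 250, so -8239 ≡ 250 (mod 653).

250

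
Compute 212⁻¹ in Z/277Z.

By the extended Euclidean algorithm:
277 = 1*212 + 65
212 = 3*65 + 17
65 = 3*17 + 14
17 = 1*14 + 3
14 = 4*3 + 2
3 = 1*2 + 1
2 = 2*1 + 0
gcd(212, 277) = 1, so the inverse exists.
Back-substitute for 1:
1 = 1*3 − 1*2
  = −1*14 + 5*3
  = 5*17 − 6*14
  = −6*65 + 23*17
  = 23*212 − 75*65
  = −75*277 + 98*212
So 212⁻¹ ≡ 98 (mod 277).

98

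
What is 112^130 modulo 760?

624

By square-and-multiply:
112^1 ≡ 112 (mod 760)
112^2 ≡ 112^2 = 12544 ≡ 384 (mod 760)
112^4 ≡ 384^2 = 147456 ≡ 16 (mod 760)
112^8 ≡ 16^2 = 256 (mod 760)
112^16 ≡ 256^2 = 65536 ≡ 176 (mod 760)
112^32 ≡ 176^2 = 30976 ≡ 576 (mod 760)
112^64 ≡ 576^2 = 331776 ≡ 416 (mod 760)
112^128 ≡ 416^2 = 173056 ≡ 536 (mod 760)
112^130 = 112^128 * 112^2 ≡ 536 * 384 (mod 760).
536 * 384 = 205824 ≡ 624 (mod 760).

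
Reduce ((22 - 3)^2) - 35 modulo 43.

25

22 - 3 = 19
(19)^2 ≡ 17 (mod 43)
17 - 35 = -18 ≡ 25 (mod 43)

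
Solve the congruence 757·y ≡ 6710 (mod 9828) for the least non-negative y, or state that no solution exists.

2930

gcd(757, 9828) = 1, so a unique solution mod 9828 exists.
757⁻¹ ≡ 3025 (mod 9828).
y ≡ 3025·6710 ≡ 2930 (mod 9828).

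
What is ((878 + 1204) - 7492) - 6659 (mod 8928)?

5787

878 + 1204 = 2082
2082 - 7492 = -5410 ≡ 3518 (mod 8928)
3518 - 6659 = -3141 ≡ 5787 (mod 8928)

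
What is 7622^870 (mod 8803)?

870 in binary is 1101100110, i.e. 870 = 512 + 256 + 64 + 32 + 4 + 2.
7622^1 ≡ 7622 (mod 8803)
7622^2 ≡ 7622^2 = 58094884 ≡ 3887 (mod 8803)
7622^4 ≡ 3887^2 = 15108769 ≡ 2821 (mod 8803)
7622^8 ≡ 2821^2 = 7958041 ≡ 129 (mod 8803)
7622^16 ≡ 129^2 = 16641 ≡ 7838 (mod 8803)
7622^32 ≡ 7838^2 = 61434244 ≡ 6910 (mod 8803)
7622^64 ≡ 6910^2 = 47748100 ≡ 628 (mod 8803)
7622^128 ≡ 628^2 = 394384 ≡ 7052 (mod 8803)
7622^256 ≡ 7052^2 = 49730704 ≡ 2557 (mod 8803)
7622^512 ≡ 2557^2 = 6538249 ≡ 6423 (mod 8803)
7622^870 = 7622^512 · 7622^256 · 7622^64 · 7622^32 · 7622^4 · 7622^2 ≡ 6423 · 2557 · 628 · 6910 · 2821 · 3887 (mod 8803).
Accumulate the product:
6423 · 2557 = 16423611 ≡ 6016
6016 · 628 = 3778048 ≡ 1561
1561 · 6910 = 10786510 ≡ 2835
2835 · 2821 = 7997535 ≡ 4411
4411 · 3887 = 17145557 ≡ 6116

6116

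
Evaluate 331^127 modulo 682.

507

Compute successive squares:
127 in binary is 1111111, i.e. 127 = 64 + 32 + 16 + 8 + 4 + 2 + 1.
331^1 ≡ 331 (mod 682)
331^2 ≡ 331^2 = 109561 ≡ 441 (mod 682)
331^4 ≡ 441^2 = 194481 ≡ 111 (mod 682)
331^8 ≡ 111^2 = 12321 ≡ 45 (mod 682)
331^16 ≡ 45^2 = 2025 ≡ 661 (mod 682)
331^32 ≡ 661^2 = 436921 ≡ 441 (mod 682)
331^64 ≡ 441^2 = 194481 ≡ 111 (mod 682)
331^127 = 331^64 × 331^32 × 331^16 × 331^8 × 331^4 × 331^2 × 331^1 ≡ 111 × 441 × 661 × 45 × 111 × 441 × 331 (mod 682).
Accumulate the product:
111 × 441 = 48951 ≡ 529
529 × 661 = 349669 ≡ 485
485 × 45 = 21825 ≡ 1
1 × 111 = 111
111 × 441 = 48951 ≡ 529
529 × 331 = 175099 ≡ 507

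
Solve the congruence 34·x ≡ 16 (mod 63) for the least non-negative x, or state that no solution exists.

19

gcd(34, 63) = 1, so a unique solution mod 63 exists.
34⁻¹ ≡ 13 (mod 63).
x ≡ 13·16 ≡ 19 (mod 63).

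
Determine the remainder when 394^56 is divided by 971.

286

By square-and-multiply:
56 in binary is 111000, i.e. 56 = 32 + 16 + 8.
394^1 ≡ 394 (mod 971)
394^2 ≡ 394^2 = 155236 ≡ 847 (mod 971)
394^4 ≡ 847^2 = 717409 ≡ 811 (mod 971)
394^8 ≡ 811^2 = 657721 ≡ 354 (mod 971)
394^16 ≡ 354^2 = 125316 ≡ 57 (mod 971)
394^32 ≡ 57^2 = 3249 ≡ 336 (mod 971)
394^56 = 394^32 · 394^16 · 394^8 ≡ 336 · 57 · 354 (mod 971).
Accumulate the product:
336 · 57 = 19152 ≡ 703
703 · 354 = 248862 ≡ 286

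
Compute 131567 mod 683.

131567 = 192×683 + 431, so 131567 ≡ 431 (mod 683).

431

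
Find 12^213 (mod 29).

12

By square-and-multiply:
213 in binary is 11010101, i.e. 213 = 128 + 64 + 16 + 4 + 1.
12^1 ≡ 12 (mod 29)
12^2 ≡ 12^2 = 144 ≡ 28 (mod 29)
12^4 ≡ 28^2 = 784 ≡ 1 (mod 29)
12^8 ≡ 1^2 = 1 (mod 29)
12^16 ≡ 1^2 = 1 (mod 29)
12^32 ≡ 1^2 = 1 (mod 29)
12^64 ≡ 1^2 = 1 (mod 29)
12^128 ≡ 1^2 = 1 (mod 29)
12^213 = 12^128 * 12^64 * 12^16 * 12^4 * 12^1 ≡ 1 * 1 * 1 * 1 * 12 (mod 29).
Accumulate the product:
1 * 1 = 1
1 * 1 = 1
1 * 1 = 1
1 * 12 = 12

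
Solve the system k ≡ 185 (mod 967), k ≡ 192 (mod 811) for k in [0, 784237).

176179

967⁻¹ mod 811: 967×26 ≡ 1 (mod 811), so 967⁻¹ ≡ 26.
k = 185 + 967×((192 − 185)×26 mod 811) = 185 + 967×182 = 176179.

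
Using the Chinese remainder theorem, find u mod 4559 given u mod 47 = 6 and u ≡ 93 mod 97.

47⁻¹ mod 97: 47×64 ≡ 1 (mod 97), so 47⁻¹ ≡ 64.
u = 6 + 47×((93 − 6)×64 mod 97) = 6 + 47×39 = 1839.
Check: 1839 mod 47 = 6, 1839 mod 97 = 93. ✓

1839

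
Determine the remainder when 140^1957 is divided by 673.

1957 in binary is 11110100101, i.e. 1957 = 1024 + 512 + 256 + 128 + 32 + 4 + 1.
140^1 ≡ 140 (mod 673)
140^2 ≡ 140^2 = 19600 ≡ 83 (mod 673)
140^4 ≡ 83^2 = 6889 ≡ 159 (mod 673)
140^8 ≡ 159^2 = 25281 ≡ 380 (mod 673)
140^16 ≡ 380^2 = 144400 ≡ 378 (mod 673)
140^32 ≡ 378^2 = 142884 ≡ 208 (mod 673)
140^64 ≡ 208^2 = 43264 ≡ 192 (mod 673)
140^128 ≡ 192^2 = 36864 ≡ 522 (mod 673)
140^256 ≡ 522^2 = 272484 ≡ 592 (mod 673)
140^512 ≡ 592^2 = 350464 ≡ 504 (mod 673)
140^1024 ≡ 504^2 = 254016 ≡ 295 (mod 673)
140^1957 = 140^1024 · 140^512 · 140^256 · 140^128 · 140^32 · 140^4 · 140^1 ≡ 295 · 504 · 592 · 522 · 208 · 159 · 140 (mod 673).
Accumulate the product:
295 · 504 = 148680 ≡ 620
620 · 592 = 367040 ≡ 255
255 · 522 = 133110 ≡ 529
529 · 208 = 110032 ≡ 333
333 · 159 = 52947 ≡ 453
453 · 140 = 63420 ≡ 158

158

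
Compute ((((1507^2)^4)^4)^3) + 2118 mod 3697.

2711

(1507)^2 ≡ 1091 (mod 3697)
(1091)^4 ≡ 1227 (mod 3697)
(1227)^4 ≡ 1585 (mod 3697)
(1585)^3 ≡ 593 (mod 3697)
593 + 2118 = 2711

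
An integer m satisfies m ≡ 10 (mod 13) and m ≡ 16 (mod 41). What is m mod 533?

426

13⁻¹ mod 41: 13×19 ≡ 1 (mod 41), so 13⁻¹ ≡ 19.
m = 10 + 13×((16 − 10)×19 mod 41) = 10 + 13×32 = 426.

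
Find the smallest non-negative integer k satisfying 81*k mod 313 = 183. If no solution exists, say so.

gcd(81, 313) = 1, so a unique solution mod 313 exists.
81⁻¹ ≡ 228 (mod 313).
k ≡ 228*183 ≡ 95 (mod 313).

95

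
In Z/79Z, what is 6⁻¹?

66

79 = 13*6 + 1
6 = 6*1 + 0
gcd(6, 79) = 1, so the inverse exists.
Bézout: 1 = 1*79 − 13*6.
So 6⁻¹ ≡ −13 ≡ 66 (mod 79).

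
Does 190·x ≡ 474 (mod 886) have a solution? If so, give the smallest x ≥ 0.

gcd(190, 886) = 2, and 2 | 474, so solutions exist.
Divide through by 2: 95·x ≡ 237 (mod 443).
95⁻¹ ≡ 14 (mod 443).
x ≡ 14·237 ≡ 217 (mod 443).
The smallest non-negative solution is x = 217.

217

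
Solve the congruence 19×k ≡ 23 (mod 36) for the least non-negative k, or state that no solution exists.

gcd(19, 36) = 1, so a unique solution mod 36 exists.
19⁻¹ ≡ 19 (mod 36).
k ≡ 19×23 ≡ 5 (mod 36).

5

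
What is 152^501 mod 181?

Using repeated squaring:
152^1 ≡ 152 (mod 181)
152^2 ≡ 152^2 = 23104 ≡ 117 (mod 181)
152^4 ≡ 117^2 = 13689 ≡ 114 (mod 181)
152^8 ≡ 114^2 = 12996 ≡ 145 (mod 181)
152^16 ≡ 145^2 = 21025 ≡ 29 (mod 181)
152^32 ≡ 29^2 = 841 ≡ 117 (mod 181)
152^64 ≡ 117^2 = 13689 ≡ 114 (mod 181)
152^128 ≡ 114^2 = 12996 ≡ 145 (mod 181)
152^256 ≡ 145^2 = 21025 ≡ 29 (mod 181)
152^501 = 152^256 × 152^128 × 152^64 × 152^32 × 152^16 × 152^4 × 152^1 ≡ 29 × 145 × 114 × 117 × 29 × 114 × 152 (mod 181).
Accumulate the product:
29 × 145 = 4205 ≡ 42
42 × 114 = 4788 ≡ 82
82 × 117 = 9594 ≡ 1
1 × 29 = 29
29 × 114 = 3306 ≡ 48
48 × 152 = 7296 ≡ 56

56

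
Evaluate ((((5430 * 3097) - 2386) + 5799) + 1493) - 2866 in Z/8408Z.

5430 * 3097 = 16816710 ≡ 710 (mod 8408)
710 - 2386 = -1676 ≡ 6732 (mod 8408)
6732 + 5799 = 12531 ≡ 4123 (mod 8408)
4123 + 1493 = 5616
5616 - 2866 = 2750

2750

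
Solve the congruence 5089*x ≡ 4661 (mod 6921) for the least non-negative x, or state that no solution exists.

gcd(5089, 6921) = 1, so a unique solution mod 6921 exists.
5089⁻¹ ≡ 34 (mod 6921).
x ≡ 34*4661 ≡ 6212 (mod 6921).

6212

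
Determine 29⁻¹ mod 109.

109 = 3×29 + 22
29 = 1×22 + 7
22 = 3×7 + 1
7 = 7×1 + 0
gcd(29, 109) = 1, so the inverse exists.
Bézout: 1 = 4×109 − 15×29.
So 29⁻¹ ≡ −15 ≡ 94 (mod 109).

94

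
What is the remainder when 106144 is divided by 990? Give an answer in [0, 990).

214

106144 = 107×990 + 214, so 106144 ≡ 214 (mod 990).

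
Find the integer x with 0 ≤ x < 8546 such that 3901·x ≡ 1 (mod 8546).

425

Run the extended Euclidean algorithm:
8546 = 2*3901 + 744
3901 = 5*744 + 181
744 = 4*181 + 20
181 = 9*20 + 1
20 = 20*1 + 0
gcd(3901, 8546) = 1, so the inverse exists.
Back-substitute for 1:
1 = 1*181 − 9*20
  = −9*744 + 37*181
  = 37*3901 − 194*744
  = −194*8546 + 425*3901
So 3901⁻¹ ≡ 425 (mod 8546).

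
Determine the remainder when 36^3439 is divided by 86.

3439 in binary is 110101101111, i.e. 3439 = 2048 + 1024 + 256 + 64 + 32 + 8 + 4 + 2 + 1.
36^1 ≡ 36 (mod 86)
36^2 ≡ 36^2 = 1296 ≡ 6 (mod 86)
36^4 ≡ 6^2 = 36 (mod 86)
36^8 ≡ 36^2 = 1296 ≡ 6 (mod 86)
36^16 ≡ 6^2 = 36 (mod 86)
36^32 ≡ 36^2 = 1296 ≡ 6 (mod 86)
36^64 ≡ 6^2 = 36 (mod 86)
36^128 ≡ 36^2 = 1296 ≡ 6 (mod 86)
36^256 ≡ 6^2 = 36 (mod 86)
36^512 ≡ 36^2 = 1296 ≡ 6 (mod 86)
36^1024 ≡ 6^2 = 36 (mod 86)
36^2048 ≡ 36^2 = 1296 ≡ 6 (mod 86)
36^3439 = 36^2048 × 36^1024 × 36^256 × 36^64 × 36^32 × 36^8 × 36^4 × 36^2 × 36^1 ≡ 6 × 36 × 36 × 36 × 6 × 6 × 36 × 6 × 36 (mod 86).
Accumulate the product:
6 × 36 = 216 ≡ 44
44 × 36 = 1584 ≡ 36
36 × 36 = 1296 ≡ 6
6 × 6 = 36
36 × 6 = 216 ≡ 44
44 × 36 = 1584 ≡ 36
36 × 6 = 216 ≡ 44
44 × 36 = 1584 ≡ 36

36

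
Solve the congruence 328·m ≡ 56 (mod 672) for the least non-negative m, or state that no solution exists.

gcd(328, 672) = 8, and 8 | 56, so solutions exist.
Divide through by 8: 41·m = 7 (mod 84).
41⁻¹ ≡ 41 (mod 84).
m ≡ 41·7 ≡ 35 (mod 84).
The smallest non-negative solution is m = 35.

35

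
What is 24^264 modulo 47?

7

Compute successive squares:
264 in binary is 100001000, i.e. 264 = 256 + 8.
24^1 ≡ 24 (mod 47)
24^2 ≡ 24^2 = 576 ≡ 12 (mod 47)
24^4 ≡ 12^2 = 144 ≡ 3 (mod 47)
24^8 ≡ 3^2 = 9 (mod 47)
24^16 ≡ 9^2 = 81 ≡ 34 (mod 47)
24^32 ≡ 34^2 = 1156 ≡ 28 (mod 47)
24^64 ≡ 28^2 = 784 ≡ 32 (mod 47)
24^128 ≡ 32^2 = 1024 ≡ 37 (mod 47)
24^256 ≡ 37^2 = 1369 ≡ 6 (mod 47)
24^264 = 24^256 · 24^8 ≡ 6 · 9 (mod 47).
6 · 9 = 54 ≡ 7 (mod 47).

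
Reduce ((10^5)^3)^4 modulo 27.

(10)^5 ≡ 19 (mod 27)
(19)^3 ≡ 1 (mod 27)
(1)^4 ≡ 1 (mod 27)

1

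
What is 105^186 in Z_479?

109

Compute successive squares:
105^1 ≡ 105 (mod 479)
105^2 ≡ 105^2 = 11025 ≡ 8 (mod 479)
105^4 ≡ 8^2 = 64 (mod 479)
105^8 ≡ 64^2 = 4096 ≡ 264 (mod 479)
105^16 ≡ 264^2 = 69696 ≡ 241 (mod 479)
105^32 ≡ 241^2 = 58081 ≡ 122 (mod 479)
105^64 ≡ 122^2 = 14884 ≡ 35 (mod 479)
105^128 ≡ 35^2 = 1225 ≡ 267 (mod 479)
105^186 = 105^128 × 105^32 × 105^16 × 105^8 × 105^2 ≡ 267 × 122 × 241 × 264 × 8 (mod 479).
Accumulate the product:
267 × 122 = 32574 ≡ 2
2 × 241 = 482 ≡ 3
3 × 264 = 792 ≡ 313
313 × 8 = 2504 ≡ 109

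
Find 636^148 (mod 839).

386

By square-and-multiply:
148 in binary is 10010100, i.e. 148 = 128 + 16 + 4.
636^1 ≡ 636 (mod 839)
636^2 ≡ 636^2 = 404496 ≡ 98 (mod 839)
636^4 ≡ 98^2 = 9604 ≡ 375 (mod 839)
636^8 ≡ 375^2 = 140625 ≡ 512 (mod 839)
636^16 ≡ 512^2 = 262144 ≡ 376 (mod 839)
636^32 ≡ 376^2 = 141376 ≡ 424 (mod 839)
636^64 ≡ 424^2 = 179776 ≡ 230 (mod 839)
636^128 ≡ 230^2 = 52900 ≡ 43 (mod 839)
636^148 = 636^128 · 636^16 · 636^4 ≡ 43 · 376 · 375 (mod 839).
Accumulate the product:
43 · 376 = 16168 ≡ 227
227 · 375 = 85125 ≡ 386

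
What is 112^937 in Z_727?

937 in binary is 1110101001, i.e. 937 = 512 + 256 + 128 + 32 + 8 + 1.
112^1 ≡ 112 (mod 727)
112^2 ≡ 112^2 = 12544 ≡ 185 (mod 727)
112^4 ≡ 185^2 = 34225 ≡ 56 (mod 727)
112^8 ≡ 56^2 = 3136 ≡ 228 (mod 727)
112^16 ≡ 228^2 = 51984 ≡ 367 (mod 727)
112^32 ≡ 367^2 = 134689 ≡ 194 (mod 727)
112^64 ≡ 194^2 = 37636 ≡ 559 (mod 727)
112^128 ≡ 559^2 = 312481 ≡ 598 (mod 727)
112^256 ≡ 598^2 = 357604 ≡ 647 (mod 727)
112^512 ≡ 647^2 = 418609 ≡ 584 (mod 727)
112^937 = 112^512 * 112^256 * 112^128 * 112^32 * 112^8 * 112^1 ≡ 584 * 647 * 598 * 194 * 228 * 112 (mod 727).
Accumulate the product:
584 * 647 = 377848 ≡ 535
535 * 598 = 319930 ≡ 50
50 * 194 = 9700 ≡ 249
249 * 228 = 56772 ≡ 66
66 * 112 = 7392 ≡ 122

122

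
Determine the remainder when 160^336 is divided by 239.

Compute successive squares:
336 in binary is 101010000, i.e. 336 = 256 + 64 + 16.
160^1 ≡ 160 (mod 239)
160^2 ≡ 160^2 = 25600 ≡ 27 (mod 239)
160^4 ≡ 27^2 = 729 ≡ 12 (mod 239)
160^8 ≡ 12^2 = 144 (mod 239)
160^16 ≡ 144^2 = 20736 ≡ 182 (mod 239)
160^32 ≡ 182^2 = 33124 ≡ 142 (mod 239)
160^64 ≡ 142^2 = 20164 ≡ 88 (mod 239)
160^128 ≡ 88^2 = 7744 ≡ 96 (mod 239)
160^256 ≡ 96^2 = 9216 ≡ 134 (mod 239)
160^336 = 160^256 * 160^64 * 160^16 ≡ 134 * 88 * 182 (mod 239).
Accumulate the product:
134 * 88 = 11792 ≡ 81
81 * 182 = 14742 ≡ 163

163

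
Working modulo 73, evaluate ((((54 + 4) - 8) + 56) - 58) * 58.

54 + 4 = 58
58 - 8 = 50
50 + 56 = 106 ≡ 33 (mod 73)
33 - 58 = -25 ≡ 48 (mod 73)
48 * 58 = 2784 ≡ 10 (mod 73)

10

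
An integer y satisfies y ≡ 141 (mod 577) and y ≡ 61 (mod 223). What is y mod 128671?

90153

577⁻¹ mod 223: 577×143 ≡ 1 (mod 223), so 577⁻¹ ≡ 143.
y = 141 + 577×((61 − 141)×143 mod 223) = 141 + 577×156 = 90153.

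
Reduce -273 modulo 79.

-273 = -4*79 + 43, so -273 ≡ 43 (mod 79).

43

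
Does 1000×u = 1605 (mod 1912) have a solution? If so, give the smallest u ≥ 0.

no solution

gcd(1000, 1912) = 8, and 8 does not divide 1605.
So the congruence has no solution.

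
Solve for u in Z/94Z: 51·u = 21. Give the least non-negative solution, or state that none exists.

gcd(51, 94) = 1, so a unique solution mod 94 exists.
51⁻¹ ≡ 59 (mod 94).
u ≡ 59·21 ≡ 17 (mod 94).

17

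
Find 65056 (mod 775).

731

65056 = 83×775 + 731, so 65056 ≡ 731 (mod 775).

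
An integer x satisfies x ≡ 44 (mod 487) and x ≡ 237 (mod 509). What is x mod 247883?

487⁻¹ mod 509: 487·347 ≡ 1 (mod 509), so 487⁻¹ ≡ 347.
x = 44 + 487·((237 − 44)·347 mod 509) = 44 + 487·292 = 142248.
Check: 142248 mod 487 = 44, 142248 mod 509 = 237. ✓

142248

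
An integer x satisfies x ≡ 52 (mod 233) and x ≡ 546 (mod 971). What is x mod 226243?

233⁻¹ mod 971: 233*946 ≡ 1 (mod 971), so 233⁻¹ ≡ 946.
x = 52 + 233*((546 − 52)*946 mod 971) = 52 + 233*273 = 63661.

63661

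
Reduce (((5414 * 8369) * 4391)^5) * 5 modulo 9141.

1732

5414 * 8369 = 45309766 ≡ 6970 (mod 9141)
6970 * 4391 = 30605270 ≡ 1202 (mod 9141)
(1202)^5 ≡ 5831 (mod 9141)
5831 * 5 = 29155 ≡ 1732 (mod 9141)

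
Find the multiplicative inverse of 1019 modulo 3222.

3222 = 3×1019 + 165
1019 = 6×165 + 29
165 = 5×29 + 20
29 = 1×20 + 9
20 = 2×9 + 2
9 = 4×2 + 1
2 = 2×1 + 0
gcd(1019, 3222) = 1, so the inverse exists.
Back-substitute for 1:
1 = 1×9 − 4×2
  = −4×20 + 9×9
  = 9×29 − 13×20
  = −13×165 + 74×29
  = 74×1019 − 457×165
  = −457×3222 + 1445×1019
So 1019⁻¹ ≡ 1445 (mod 3222).

1445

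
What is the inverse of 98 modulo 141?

59

Run the extended Euclidean algorithm:
141 = 1·98 + 43
98 = 2·43 + 12
43 = 3·12 + 7
12 = 1·7 + 5
7 = 1·5 + 2
5 = 2·2 + 1
2 = 2·1 + 0
gcd(98, 141) = 1, so the inverse exists.
Bézout: 1 = −41·141 + 59·98.
So 98⁻¹ ≡ 59 (mod 141).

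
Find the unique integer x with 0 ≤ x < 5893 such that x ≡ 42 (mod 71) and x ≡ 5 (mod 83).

71⁻¹ mod 83: 71·76 ≡ 1 (mod 83), so 71⁻¹ ≡ 76.
x = 42 + 71·((5 − 42)·76 mod 83) = 42 + 71·10 = 752.

752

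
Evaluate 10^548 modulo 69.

49

Using repeated squaring:
548 in binary is 1000100100, i.e. 548 = 512 + 32 + 4.
10^1 ≡ 10 (mod 69)
10^2 ≡ 10^2 = 100 ≡ 31 (mod 69)
10^4 ≡ 31^2 = 961 ≡ 64 (mod 69)
10^8 ≡ 64^2 = 4096 ≡ 25 (mod 69)
10^16 ≡ 25^2 = 625 ≡ 4 (mod 69)
10^32 ≡ 4^2 = 16 (mod 69)
10^64 ≡ 16^2 = 256 ≡ 49 (mod 69)
10^128 ≡ 49^2 = 2401 ≡ 55 (mod 69)
10^256 ≡ 55^2 = 3025 ≡ 58 (mod 69)
10^512 ≡ 58^2 = 3364 ≡ 52 (mod 69)
10^548 = 10^512 × 10^32 × 10^4 ≡ 52 × 16 × 64 (mod 69).
Accumulate the product:
52 × 16 = 832 ≡ 4
4 × 64 = 256 ≡ 49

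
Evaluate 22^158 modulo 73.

By square-and-multiply:
158 in binary is 10011110, i.e. 158 = 128 + 16 + 8 + 4 + 2.
22^1 ≡ 22 (mod 73)
22^2 ≡ 22^2 = 484 ≡ 46 (mod 73)
22^4 ≡ 46^2 = 2116 ≡ 72 (mod 73)
22^8 ≡ 72^2 = 5184 ≡ 1 (mod 73)
22^16 ≡ 1^2 = 1 (mod 73)
22^32 ≡ 1^2 = 1 (mod 73)
22^64 ≡ 1^2 = 1 (mod 73)
22^128 ≡ 1^2 = 1 (mod 73)
22^158 = 22^128 × 22^16 × 22^8 × 22^4 × 22^2 ≡ 1 × 1 × 1 × 72 × 46 (mod 73).
Accumulate the product:
1 × 1 = 1
1 × 1 = 1
1 × 72 = 72
72 × 46 = 3312 ≡ 27

27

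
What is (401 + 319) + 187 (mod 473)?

401 + 319 = 720 ≡ 247 (mod 473)
247 + 187 = 434

434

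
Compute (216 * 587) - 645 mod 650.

216 * 587 = 126792 ≡ 42 (mod 650)
42 - 645 = -603 ≡ 47 (mod 650)

47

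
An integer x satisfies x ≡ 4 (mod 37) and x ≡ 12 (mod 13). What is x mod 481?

337

37⁻¹ mod 13: 37×6 ≡ 1 (mod 13), so 37⁻¹ ≡ 6.
x = 4 + 37×((12 − 4)×6 mod 13) = 4 + 37×9 = 337.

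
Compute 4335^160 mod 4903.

160 in binary is 10100000, i.e. 160 = 128 + 32.
4335^1 ≡ 4335 (mod 4903)
4335^2 ≡ 4335^2 = 18792225 ≡ 3929 (mod 4903)
4335^4 ≡ 3929^2 = 15437041 ≡ 2397 (mod 4903)
4335^8 ≡ 2397^2 = 5745609 ≡ 4196 (mod 4903)
4335^16 ≡ 4196^2 = 17606416 ≡ 4646 (mod 4903)
4335^32 ≡ 4646^2 = 21585316 ≡ 2310 (mod 4903)
4335^64 ≡ 2310^2 = 5336100 ≡ 1636 (mod 4903)
4335^128 ≡ 1636^2 = 2676496 ≡ 4361 (mod 4903)
4335^160 = 4335^128 * 4335^32 ≡ 4361 * 2310 (mod 4903).
4361 * 2310 = 10073910 ≡ 3148 (mod 4903).

3148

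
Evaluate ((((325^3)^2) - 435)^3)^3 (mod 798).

742

(325)^3 ≡ 559 (mod 798)
(559)^2 ≡ 463 (mod 798)
463 - 435 = 28
(28)^3 ≡ 406 (mod 798)
(406)^3 ≡ 742 (mod 798)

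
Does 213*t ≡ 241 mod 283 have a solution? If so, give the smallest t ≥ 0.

227

gcd(213, 283) = 1, so a unique solution mod 283 exists.
213⁻¹ ≡ 190 (mod 283).
t ≡ 190*241 ≡ 227 (mod 283).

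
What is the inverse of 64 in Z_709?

565

Run the extended Euclidean algorithm:
709 = 11×64 + 5
64 = 12×5 + 4
5 = 1×4 + 1
4 = 4×1 + 0
gcd(64, 709) = 1, so the inverse exists.
Back-substitute for 1:
1 = 1×5 − 1×4
  = −1×64 + 13×5
  = 13×709 − 144×64
So 64⁻¹ ≡ −144 ≡ 565 (mod 709).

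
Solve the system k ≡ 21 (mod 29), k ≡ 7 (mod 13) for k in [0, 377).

137

29⁻¹ mod 13: 29·9 ≡ 1 (mod 13), so 29⁻¹ ≡ 9.
k = 21 + 29·((7 − 21)·9 mod 13) = 21 + 29·4 = 137.
Check: 137 mod 29 = 21, 137 mod 13 = 7. ✓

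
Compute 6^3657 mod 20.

16

3657 in binary is 111001001001, i.e. 3657 = 2048 + 1024 + 512 + 64 + 8 + 1.
6^1 ≡ 6 (mod 20)
6^2 ≡ 6^2 = 36 ≡ 16 (mod 20)
6^4 ≡ 16^2 = 256 ≡ 16 (mod 20)
6^8 ≡ 16^2 = 256 ≡ 16 (mod 20)
6^16 ≡ 16^2 = 256 ≡ 16 (mod 20)
6^32 ≡ 16^2 = 256 ≡ 16 (mod 20)
6^64 ≡ 16^2 = 256 ≡ 16 (mod 20)
6^128 ≡ 16^2 = 256 ≡ 16 (mod 20)
6^256 ≡ 16^2 = 256 ≡ 16 (mod 20)
6^512 ≡ 16^2 = 256 ≡ 16 (mod 20)
6^1024 ≡ 16^2 = 256 ≡ 16 (mod 20)
6^2048 ≡ 16^2 = 256 ≡ 16 (mod 20)
6^3657 = 6^2048 * 6^1024 * 6^512 * 6^64 * 6^8 * 6^1 ≡ 16 * 16 * 16 * 16 * 16 * 6 (mod 20).
Accumulate the product:
16 * 16 = 256 ≡ 16
16 * 16 = 256 ≡ 16
16 * 16 = 256 ≡ 16
16 * 16 = 256 ≡ 16
16 * 6 = 96 ≡ 16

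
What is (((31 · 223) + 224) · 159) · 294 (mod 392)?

31 · 223 = 6913 ≡ 249 (mod 392)
249 + 224 = 473 ≡ 81 (mod 392)
81 · 159 = 12879 ≡ 335 (mod 392)
335 · 294 = 98490 ≡ 98 (mod 392)

98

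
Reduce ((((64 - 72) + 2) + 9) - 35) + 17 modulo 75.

60

64 - 72 = -8 ≡ 67 (mod 75)
67 + 2 = 69
69 + 9 = 78 ≡ 3 (mod 75)
3 - 35 = -32 ≡ 43 (mod 75)
43 + 17 = 60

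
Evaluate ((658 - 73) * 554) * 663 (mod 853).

117

658 - 73 = 585
585 * 554 = 324090 ≡ 803 (mod 853)
803 * 663 = 532389 ≡ 117 (mod 853)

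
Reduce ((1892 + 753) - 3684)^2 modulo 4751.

1892 + 753 = 2645
2645 - 3684 = -1039 ≡ 3712 (mod 4751)
(3712)^2 ≡ 1044 (mod 4751)

1044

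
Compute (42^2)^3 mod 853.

(42)^2 ≡ 58 (mod 853)
(58)^3 ≡ 628 (mod 853)

628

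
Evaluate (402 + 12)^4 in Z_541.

463

402 + 12 = 414
(414)^4 ≡ 463 (mod 541)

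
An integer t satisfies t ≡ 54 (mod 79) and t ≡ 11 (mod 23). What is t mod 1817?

1713

79⁻¹ mod 23: 79·7 ≡ 1 (mod 23), so 79⁻¹ ≡ 7.
t = 54 + 79·((11 − 54)·7 mod 23) = 54 + 79·21 = 1713.
Check: 1713 mod 79 = 54, 1713 mod 23 = 11. ✓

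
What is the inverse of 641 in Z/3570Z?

Run the extended Euclidean algorithm:
3570 = 5×641 + 365
641 = 1×365 + 276
365 = 1×276 + 89
276 = 3×89 + 9
89 = 9×9 + 8
9 = 1×8 + 1
8 = 8×1 + 0
gcd(641, 3570) = 1, so the inverse exists.
Back-substitute for 1:
1 = 1×9 − 1×8
  = −1×89 + 10×9
  = 10×276 − 31×89
  = −31×365 + 41×276
  = 41×641 − 72×365
  = −72×3570 + 401×641
So 641⁻¹ ≡ 401 (mod 3570).

401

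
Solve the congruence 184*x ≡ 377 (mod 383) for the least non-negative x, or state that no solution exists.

154

gcd(184, 383) = 1, so a unique solution mod 383 exists.
184⁻¹ ≡ 102 (mod 383).
x ≡ 102*377 ≡ 154 (mod 383).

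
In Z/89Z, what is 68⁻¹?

89 = 1·68 + 21
68 = 3·21 + 5
21 = 4·5 + 1
5 = 5·1 + 0
gcd(68, 89) = 1, so the inverse exists.
Back-substitute for 1:
1 = 1·21 − 4·5
  = −4·68 + 13·21
  = 13·89 − 17·68
So 68⁻¹ ≡ −17 ≡ 72 (mod 89).

72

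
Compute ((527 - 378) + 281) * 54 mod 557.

527 - 378 = 149
149 + 281 = 430
430 * 54 = 23220 ≡ 383 (mod 557)

383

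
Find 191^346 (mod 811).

Compute successive squares:
191^1 ≡ 191 (mod 811)
191^2 ≡ 191^2 = 36481 ≡ 797 (mod 811)
191^4 ≡ 797^2 = 635209 ≡ 196 (mod 811)
191^8 ≡ 196^2 = 38416 ≡ 299 (mod 811)
191^16 ≡ 299^2 = 89401 ≡ 191 (mod 811)
191^32 ≡ 191^2 = 36481 ≡ 797 (mod 811)
191^64 ≡ 797^2 = 635209 ≡ 196 (mod 811)
191^128 ≡ 196^2 = 38416 ≡ 299 (mod 811)
191^256 ≡ 299^2 = 89401 ≡ 191 (mod 811)
191^346 = 191^256 · 191^64 · 191^16 · 191^8 · 191^2 ≡ 191 · 196 · 191 · 299 · 797 (mod 811).
Accumulate the product:
191 · 196 = 37436 ≡ 130
130 · 191 = 24830 ≡ 500
500 · 299 = 149500 ≡ 276
276 · 797 = 219972 ≡ 191

191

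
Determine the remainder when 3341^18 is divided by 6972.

18 in binary is 10010, i.e. 18 = 16 + 2.
3341^1 ≡ 3341 (mod 6972)
3341^2 ≡ 3341^2 = 11162281 ≡ 109 (mod 6972)
3341^4 ≡ 109^2 = 11881 ≡ 4909 (mod 6972)
3341^8 ≡ 4909^2 = 24098281 ≡ 3049 (mod 6972)
3341^16 ≡ 3049^2 = 9296401 ≡ 2725 (mod 6972)
3341^18 = 3341^16 * 3341^2 ≡ 2725 * 109 (mod 6972).
2725 * 109 = 297025 ≡ 4201 (mod 6972).

4201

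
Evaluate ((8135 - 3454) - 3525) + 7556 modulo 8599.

8135 - 3454 = 4681
4681 - 3525 = 1156
1156 + 7556 = 8712 ≡ 113 (mod 8599)

113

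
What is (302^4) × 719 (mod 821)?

(302)^4 ≡ 403 (mod 821)
403 × 719 = 289757 ≡ 765 (mod 821)

765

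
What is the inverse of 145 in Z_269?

141

269 = 1*145 + 124
145 = 1*124 + 21
124 = 5*21 + 19
21 = 1*19 + 2
19 = 9*2 + 1
2 = 2*1 + 0
gcd(145, 269) = 1, so the inverse exists.
Bézout: 1 = 69*269 − 128*145.
So 145⁻¹ ≡ −128 ≡ 141 (mod 269).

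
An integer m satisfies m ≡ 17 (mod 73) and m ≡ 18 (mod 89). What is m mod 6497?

73⁻¹ mod 89: 73*50 ≡ 1 (mod 89), so 73⁻¹ ≡ 50.
m = 17 + 73*((18 − 17)*50 mod 89) = 17 + 73*50 = 3667.

3667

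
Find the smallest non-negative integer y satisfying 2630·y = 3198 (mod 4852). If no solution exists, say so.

1193

gcd(2630, 4852) = 2, and 2 | 3198, so solutions exist.
Divide through by 2: 1315·y ≡ 1599 mod 2426.
1315⁻¹ ≡ 773 (mod 2426).
y ≡ 773·1599 ≡ 1193 (mod 2426).
The smallest non-negative solution is y = 1193.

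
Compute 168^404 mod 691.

Compute successive squares:
404 in binary is 110010100, i.e. 404 = 256 + 128 + 16 + 4.
168^1 ≡ 168 (mod 691)
168^2 ≡ 168^2 = 28224 ≡ 584 (mod 691)
168^4 ≡ 584^2 = 341056 ≡ 393 (mod 691)
168^8 ≡ 393^2 = 154449 ≡ 356 (mod 691)
168^16 ≡ 356^2 = 126736 ≡ 283 (mod 691)
168^32 ≡ 283^2 = 80089 ≡ 624 (mod 691)
168^64 ≡ 624^2 = 389376 ≡ 343 (mod 691)
168^128 ≡ 343^2 = 117649 ≡ 179 (mod 691)
168^256 ≡ 179^2 = 32041 ≡ 255 (mod 691)
168^404 = 168^256 * 168^128 * 168^16 * 168^4 ≡ 255 * 179 * 283 * 393 (mod 691).
Accumulate the product:
255 * 179 = 45645 ≡ 39
39 * 283 = 11037 ≡ 672
672 * 393 = 264096 ≡ 134

134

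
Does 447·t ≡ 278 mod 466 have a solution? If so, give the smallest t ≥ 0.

gcd(447, 466) = 1, so a unique solution mod 466 exists.
447⁻¹ ≡ 49 (mod 466).
t ≡ 49·278 ≡ 108 (mod 466).

108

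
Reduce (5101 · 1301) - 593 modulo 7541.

5101 · 1301 = 6636401 ≡ 321 (mod 7541)
321 - 593 = -272 ≡ 7269 (mod 7541)

7269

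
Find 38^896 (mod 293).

90

Compute successive squares:
896 in binary is 1110000000, i.e. 896 = 512 + 256 + 128.
38^1 ≡ 38 (mod 293)
38^2 ≡ 38^2 = 1444 ≡ 272 (mod 293)
38^4 ≡ 272^2 = 73984 ≡ 148 (mod 293)
38^8 ≡ 148^2 = 21904 ≡ 222 (mod 293)
38^16 ≡ 222^2 = 49284 ≡ 60 (mod 293)
38^32 ≡ 60^2 = 3600 ≡ 84 (mod 293)
38^64 ≡ 84^2 = 7056 ≡ 24 (mod 293)
38^128 ≡ 24^2 = 576 ≡ 283 (mod 293)
38^256 ≡ 283^2 = 80089 ≡ 100 (mod 293)
38^512 ≡ 100^2 = 10000 ≡ 38 (mod 293)
38^896 = 38^512 × 38^256 × 38^128 ≡ 38 × 100 × 283 (mod 293).
Accumulate the product:
38 × 100 = 3800 ≡ 284
284 × 283 = 80372 ≡ 90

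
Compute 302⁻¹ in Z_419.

419 = 1×302 + 117
302 = 2×117 + 68
117 = 1×68 + 49
68 = 1×49 + 19
49 = 2×19 + 11
19 = 1×11 + 8
11 = 1×8 + 3
8 = 2×3 + 2
3 = 1×2 + 1
2 = 2×1 + 0
gcd(302, 419) = 1, so the inverse exists.
Bézout: 1 = 111×419 − 154×302.
So 302⁻¹ ≡ −154 ≡ 265 (mod 419).

265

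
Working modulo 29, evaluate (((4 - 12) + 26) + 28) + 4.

21

4 - 12 = -8 ≡ 21 (mod 29)
21 + 26 = 47 ≡ 18 (mod 29)
18 + 28 = 46 ≡ 17 (mod 29)
17 + 4 = 21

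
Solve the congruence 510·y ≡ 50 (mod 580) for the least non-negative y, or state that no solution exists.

49

gcd(510, 580) = 10, and 10 | 50, so solutions exist.
Divide through by 10: 51·y = 5 (mod 58).
51⁻¹ ≡ 33 (mod 58).
y ≡ 33·5 ≡ 49 (mod 58).
The smallest non-negative solution is y = 49.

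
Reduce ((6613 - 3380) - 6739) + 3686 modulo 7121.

180

6613 - 3380 = 3233
3233 - 6739 = -3506 ≡ 3615 (mod 7121)
3615 + 3686 = 7301 ≡ 180 (mod 7121)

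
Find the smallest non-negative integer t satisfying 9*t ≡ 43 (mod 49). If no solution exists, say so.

gcd(9, 49) = 1, so a unique solution mod 49 exists.
9⁻¹ ≡ 11 (mod 49).
t ≡ 11*43 ≡ 32 (mod 49).

32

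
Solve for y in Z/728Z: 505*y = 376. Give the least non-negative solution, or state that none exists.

gcd(505, 728) = 1, so a unique solution mod 728 exists.
505⁻¹ ≡ 617 (mod 728).
y ≡ 617*376 ≡ 488 (mod 728).

488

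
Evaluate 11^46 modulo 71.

46 in binary is 101110, i.e. 46 = 32 + 8 + 4 + 2.
11^1 ≡ 11 (mod 71)
11^2 ≡ 11^2 = 121 ≡ 50 (mod 71)
11^4 ≡ 50^2 = 2500 ≡ 15 (mod 71)
11^8 ≡ 15^2 = 225 ≡ 12 (mod 71)
11^16 ≡ 12^2 = 144 ≡ 2 (mod 71)
11^32 ≡ 2^2 = 4 (mod 71)
11^46 = 11^32 * 11^8 * 11^4 * 11^2 ≡ 4 * 12 * 15 * 50 (mod 71).
Accumulate the product:
4 * 12 = 48
48 * 15 = 720 ≡ 10
10 * 50 = 500 ≡ 3

3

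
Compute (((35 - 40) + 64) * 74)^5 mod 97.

1

35 - 40 = -5 ≡ 92 (mod 97)
92 + 64 = 156 ≡ 59 (mod 97)
59 * 74 = 4366 ≡ 1 (mod 97)
(1)^5 ≡ 1 (mod 97)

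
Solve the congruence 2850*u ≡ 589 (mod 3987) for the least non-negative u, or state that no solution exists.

gcd(2850, 3987) = 3, and 3 does not divide 589.
So the congruence has no solution.

no solution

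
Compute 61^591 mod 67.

By square-and-multiply:
591 in binary is 1001001111, i.e. 591 = 512 + 64 + 8 + 4 + 2 + 1.
61^1 ≡ 61 (mod 67)
61^2 ≡ 61^2 = 3721 ≡ 36 (mod 67)
61^4 ≡ 36^2 = 1296 ≡ 23 (mod 67)
61^8 ≡ 23^2 = 529 ≡ 60 (mod 67)
61^16 ≡ 60^2 = 3600 ≡ 49 (mod 67)
61^32 ≡ 49^2 = 2401 ≡ 56 (mod 67)
61^64 ≡ 56^2 = 3136 ≡ 54 (mod 67)
61^128 ≡ 54^2 = 2916 ≡ 35 (mod 67)
61^256 ≡ 35^2 = 1225 ≡ 19 (mod 67)
61^512 ≡ 19^2 = 361 ≡ 26 (mod 67)
61^591 = 61^512 * 61^64 * 61^8 * 61^4 * 61^2 * 61^1 ≡ 26 * 54 * 60 * 23 * 36 * 61 (mod 67).
Accumulate the product:
26 * 54 = 1404 ≡ 64
64 * 60 = 3840 ≡ 21
21 * 23 = 483 ≡ 14
14 * 36 = 504 ≡ 35
35 * 61 = 2135 ≡ 58

58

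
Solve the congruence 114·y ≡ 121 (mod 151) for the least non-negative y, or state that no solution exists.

111

gcd(114, 151) = 1, so a unique solution mod 151 exists.
114⁻¹ ≡ 102 (mod 151).
y ≡ 102·121 ≡ 111 (mod 151).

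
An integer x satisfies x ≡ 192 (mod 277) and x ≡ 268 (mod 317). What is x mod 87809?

61132

277⁻¹ mod 317: 277·103 ≡ 1 (mod 317), so 277⁻¹ ≡ 103.
x = 192 + 277·((268 − 192)·103 mod 317) = 192 + 277·220 = 61132.
Check: 61132 mod 277 = 192, 61132 mod 317 = 268. ✓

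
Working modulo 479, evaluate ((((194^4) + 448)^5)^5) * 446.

(194)^4 ≡ 352 (mod 479)
352 + 448 = 800 ≡ 321 (mod 479)
(321)^5 ≡ 277 (mod 479)
(277)^5 ≡ 297 (mod 479)
297 * 446 = 132462 ≡ 258 (mod 479)

258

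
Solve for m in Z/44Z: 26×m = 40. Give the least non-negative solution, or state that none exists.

10

gcd(26, 44) = 2, and 2 | 40, so solutions exist.
Divide through by 2: 13×m ≡ 20 mod 22.
13⁻¹ ≡ 17 (mod 22).
m ≡ 17×20 ≡ 10 (mod 22).
The smallest non-negative solution is m = 10.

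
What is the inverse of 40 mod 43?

Run the extended Euclidean algorithm:
43 = 1·40 + 3
40 = 13·3 + 1
3 = 3·1 + 0
gcd(40, 43) = 1, so the inverse exists.
Bézout: 1 = −13·43 + 14·40.
So 40⁻¹ ≡ 14 (mod 43).

14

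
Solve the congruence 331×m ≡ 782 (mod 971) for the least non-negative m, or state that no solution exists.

gcd(331, 971) = 1, so a unique solution mod 971 exists.
331⁻¹ ≡ 927 (mod 971).
m ≡ 927×782 ≡ 548 (mod 971).

548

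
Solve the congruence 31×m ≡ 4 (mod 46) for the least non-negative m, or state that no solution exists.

gcd(31, 46) = 1, so a unique solution mod 46 exists.
31⁻¹ ≡ 3 (mod 46).
m ≡ 3×4 ≡ 12 (mod 46).

12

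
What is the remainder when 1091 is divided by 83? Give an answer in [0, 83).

12

1091 = 13*83 + 12, so 1091 ≡ 12 (mod 83).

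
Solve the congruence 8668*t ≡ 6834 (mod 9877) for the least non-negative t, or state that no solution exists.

gcd(8668, 9877) = 1, so a unique solution mod 9877 exists.
8668⁻¹ ≡ 7998 (mod 9877).
t ≡ 7998*6834 ≡ 8891 (mod 9877).

8891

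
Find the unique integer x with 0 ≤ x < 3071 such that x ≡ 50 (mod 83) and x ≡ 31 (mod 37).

216

83⁻¹ mod 37: 83*33 ≡ 1 (mod 37), so 83⁻¹ ≡ 33.
x = 50 + 83*((31 − 50)*33 mod 37) = 50 + 83*2 = 216.
Check: 216 mod 83 = 50, 216 mod 37 = 31. ✓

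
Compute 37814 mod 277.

142

37814 = 136·277 + 142, so 37814 ≡ 142 (mod 277).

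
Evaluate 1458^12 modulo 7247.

3950

Compute successive squares:
12 in binary is 1100, i.e. 12 = 8 + 4.
1458^1 ≡ 1458 (mod 7247)
1458^2 ≡ 1458^2 = 2125764 ≡ 2393 (mod 7247)
1458^4 ≡ 2393^2 = 5726449 ≡ 1319 (mod 7247)
1458^8 ≡ 1319^2 = 1739761 ≡ 481 (mod 7247)
1458^12 = 1458^8 × 1458^4 ≡ 481 × 1319 (mod 7247).
481 × 1319 = 634439 ≡ 3950 (mod 7247).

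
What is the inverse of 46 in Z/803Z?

Apply the Euclidean algorithm and back-substitute:
803 = 17×46 + 21
46 = 2×21 + 4
21 = 5×4 + 1
4 = 4×1 + 0
gcd(46, 803) = 1, so the inverse exists.
Back-substitute for 1:
1 = 1×21 − 5×4
  = −5×46 + 11×21
  = 11×803 − 192×46
So 46⁻¹ ≡ −192 ≡ 611 (mod 803).

611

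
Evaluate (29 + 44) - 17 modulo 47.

9

29 + 44 = 73 ≡ 26 (mod 47)
26 - 17 = 9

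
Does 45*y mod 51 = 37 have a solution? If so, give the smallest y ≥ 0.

no solution

gcd(45, 51) = 3, and 3 does not divide 37.
So the congruence has no solution.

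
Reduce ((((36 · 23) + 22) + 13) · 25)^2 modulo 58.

36 · 23 = 828 ≡ 16 (mod 58)
16 + 22 = 38
38 + 13 = 51
51 · 25 = 1275 ≡ 57 (mod 58)
(57)^2 ≡ 1 (mod 58)

1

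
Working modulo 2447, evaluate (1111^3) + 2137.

2157

(1111)^3 ≡ 20 (mod 2447)
20 + 2137 = 2157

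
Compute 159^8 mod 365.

251

159^1 ≡ 159 (mod 365)
159^2 ≡ 159^2 = 25281 ≡ 96 (mod 365)
159^4 ≡ 96^2 = 9216 ≡ 91 (mod 365)
159^8 ≡ 91^2 = 8281 ≡ 251 (mod 365)
So 159^8 ≡ 251 (mod 365).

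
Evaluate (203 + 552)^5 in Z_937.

203 + 552 = 755
(755)^5 ≡ 563 (mod 937)

563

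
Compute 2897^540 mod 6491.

5616

Using repeated squaring:
540 in binary is 1000011100, i.e. 540 = 512 + 16 + 8 + 4.
2897^1 ≡ 2897 (mod 6491)
2897^2 ≡ 2897^2 = 8392609 ≡ 6237 (mod 6491)
2897^4 ≡ 6237^2 = 38900169 ≡ 6097 (mod 6491)
2897^8 ≡ 6097^2 = 37173409 ≡ 5943 (mod 6491)
2897^16 ≡ 5943^2 = 35319249 ≡ 1718 (mod 6491)
2897^32 ≡ 1718^2 = 2951524 ≡ 4610 (mod 6491)
2897^64 ≡ 4610^2 = 21252100 ≡ 566 (mod 6491)
2897^128 ≡ 566^2 = 320356 ≡ 2297 (mod 6491)
2897^256 ≡ 2297^2 = 5276209 ≡ 5517 (mod 6491)
2897^512 ≡ 5517^2 = 30437289 ≡ 990 (mod 6491)
2897^540 = 2897^512 · 2897^16 · 2897^8 · 2897^4 ≡ 990 · 1718 · 5943 · 6097 (mod 6491).
Accumulate the product:
990 · 1718 = 1700820 ≡ 178
178 · 5943 = 1057854 ≡ 6312
6312 · 6097 = 38484264 ≡ 5616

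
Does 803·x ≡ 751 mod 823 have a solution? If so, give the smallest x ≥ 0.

gcd(803, 823) = 1, so a unique solution mod 823 exists.
803⁻¹ ≡ 288 (mod 823).
x ≡ 288·751 ≡ 662 (mod 823).

662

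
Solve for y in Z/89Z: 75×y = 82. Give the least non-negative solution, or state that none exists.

45

gcd(75, 89) = 1, so a unique solution mod 89 exists.
75⁻¹ ≡ 19 (mod 89).
y ≡ 19×82 ≡ 45 (mod 89).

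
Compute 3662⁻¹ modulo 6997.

3552

Run the extended Euclidean algorithm:
6997 = 1·3662 + 3335
3662 = 1·3335 + 327
3335 = 10·327 + 65
327 = 5·65 + 2
65 = 32·2 + 1
2 = 2·1 + 0
gcd(3662, 6997) = 1, so the inverse exists.
Back-substitute for 1:
1 = 1·65 − 32·2
  = −32·327 + 161·65
  = 161·3335 − 1642·327
  = −1642·3662 + 1803·3335
  = 1803·6997 − 3445·3662
So 3662⁻¹ ≡ −3445 ≡ 3552 (mod 6997).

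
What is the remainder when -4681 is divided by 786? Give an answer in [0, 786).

35

-4681 = -6*786 + 35, so -4681 ≡ 35 (mod 786).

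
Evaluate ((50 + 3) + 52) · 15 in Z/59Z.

50 + 3 = 53
53 + 52 = 105 ≡ 46 (mod 59)
46 · 15 = 690 ≡ 41 (mod 59)

41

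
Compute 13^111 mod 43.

16

111 in binary is 1101111, i.e. 111 = 64 + 32 + 8 + 4 + 2 + 1.
13^1 ≡ 13 (mod 43)
13^2 ≡ 13^2 = 169 ≡ 40 (mod 43)
13^4 ≡ 40^2 = 1600 ≡ 9 (mod 43)
13^8 ≡ 9^2 = 81 ≡ 38 (mod 43)
13^16 ≡ 38^2 = 1444 ≡ 25 (mod 43)
13^32 ≡ 25^2 = 625 ≡ 23 (mod 43)
13^64 ≡ 23^2 = 529 ≡ 13 (mod 43)
13^111 = 13^64 × 13^32 × 13^8 × 13^4 × 13^2 × 13^1 ≡ 13 × 23 × 38 × 9 × 40 × 13 (mod 43).
Accumulate the product:
13 × 23 = 299 ≡ 41
41 × 38 = 1558 ≡ 10
10 × 9 = 90 ≡ 4
4 × 40 = 160 ≡ 31
31 × 13 = 403 ≡ 16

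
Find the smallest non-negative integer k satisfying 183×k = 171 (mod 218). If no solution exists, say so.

gcd(183, 218) = 1, so a unique solution mod 218 exists.
183⁻¹ ≡ 137 (mod 218).
k ≡ 137×171 ≡ 101 (mod 218).

101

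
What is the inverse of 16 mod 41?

18

41 = 2×16 + 9
16 = 1×9 + 7
9 = 1×7 + 2
7 = 3×2 + 1
2 = 2×1 + 0
gcd(16, 41) = 1, so the inverse exists.
Bézout: 1 = −7×41 + 18×16.
So 16⁻¹ ≡ 18 (mod 41).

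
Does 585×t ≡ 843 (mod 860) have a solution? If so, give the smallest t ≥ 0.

gcd(585, 860) = 5, and 5 does not divide 843.
So the congruence has no solution.

no solution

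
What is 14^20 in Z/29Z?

24

14^1 ≡ 14 (mod 29)
14^2 ≡ 14^2 = 196 ≡ 22 (mod 29)
14^4 ≡ 22^2 = 484 ≡ 20 (mod 29)
14^8 ≡ 20^2 = 400 ≡ 23 (mod 29)
14^16 ≡ 23^2 = 529 ≡ 7 (mod 29)
14^20 = 14^16 · 14^4 ≡ 7 · 20 (mod 29).
7 · 20 = 140 ≡ 24 (mod 29).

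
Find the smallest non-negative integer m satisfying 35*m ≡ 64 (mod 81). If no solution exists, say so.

gcd(35, 81) = 1, so a unique solution mod 81 exists.
35⁻¹ ≡ 44 (mod 81).
m ≡ 44*64 ≡ 62 (mod 81).

62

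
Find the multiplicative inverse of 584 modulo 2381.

Apply the Euclidean algorithm and back-substitute:
2381 = 4×584 + 45
584 = 12×45 + 44
45 = 1×44 + 1
44 = 44×1 + 0
gcd(584, 2381) = 1, so the inverse exists.
Back-substitute for 1:
1 = 1×45 − 1×44
  = −1×584 + 13×45
  = 13×2381 − 53×584
So 584⁻¹ ≡ −53 ≡ 2328 (mod 2381).

2328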